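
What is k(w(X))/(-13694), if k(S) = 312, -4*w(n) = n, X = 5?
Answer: -156/6847 ≈ -0.022784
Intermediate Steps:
w(n) = -n/4
k(w(X))/(-13694) = 312/(-13694) = 312*(-1/13694) = -156/6847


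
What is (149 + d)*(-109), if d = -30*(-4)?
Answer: -29321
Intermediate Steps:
d = 120
(149 + d)*(-109) = (149 + 120)*(-109) = 269*(-109) = -29321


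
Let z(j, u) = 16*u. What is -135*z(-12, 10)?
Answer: -21600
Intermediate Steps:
-135*z(-12, 10) = -2160*10 = -135*160 = -21600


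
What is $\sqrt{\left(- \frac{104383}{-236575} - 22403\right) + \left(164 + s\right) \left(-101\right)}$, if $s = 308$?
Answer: $\frac{3 i \sqrt{17430729018394}}{47315} \approx 264.72 i$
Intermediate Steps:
$\sqrt{\left(- \frac{104383}{-236575} - 22403\right) + \left(164 + s\right) \left(-101\right)} = \sqrt{\left(- \frac{104383}{-236575} - 22403\right) + \left(164 + 308\right) \left(-101\right)} = \sqrt{\left(\left(-104383\right) \left(- \frac{1}{236575}\right) - 22403\right) + 472 \left(-101\right)} = \sqrt{\left(\frac{104383}{236575} - 22403\right) - 47672} = \sqrt{- \frac{5299885342}{236575} - 47672} = \sqrt{- \frac{16577888742}{236575}} = \frac{3 i \sqrt{17430729018394}}{47315}$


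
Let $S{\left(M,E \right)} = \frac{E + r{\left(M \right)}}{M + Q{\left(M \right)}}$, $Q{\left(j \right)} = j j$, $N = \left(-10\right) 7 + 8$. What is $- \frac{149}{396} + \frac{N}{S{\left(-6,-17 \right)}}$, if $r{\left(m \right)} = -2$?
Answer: $\frac{733729}{7524} \approx 97.518$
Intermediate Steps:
$N = -62$ ($N = -70 + 8 = -62$)
$Q{\left(j \right)} = j^{2}$
$S{\left(M,E \right)} = \frac{-2 + E}{M + M^{2}}$ ($S{\left(M,E \right)} = \frac{E - 2}{M + M^{2}} = \frac{-2 + E}{M + M^{2}}$)
$- \frac{149}{396} + \frac{N}{S{\left(-6,-17 \right)}} = - \frac{149}{396} - \frac{62}{\frac{1}{-6} \frac{1}{1 - 6} \left(-2 - 17\right)} = \left(-149\right) \frac{1}{396} - \frac{62}{\left(- \frac{1}{6}\right) \frac{1}{-5} \left(-19\right)} = - \frac{149}{396} - \frac{62}{\left(- \frac{1}{6}\right) \left(- \frac{1}{5}\right) \left(-19\right)} = - \frac{149}{396} - \frac{62}{- \frac{19}{30}} = - \frac{149}{396} - - \frac{1860}{19} = - \frac{149}{396} + \frac{1860}{19} = \frac{733729}{7524}$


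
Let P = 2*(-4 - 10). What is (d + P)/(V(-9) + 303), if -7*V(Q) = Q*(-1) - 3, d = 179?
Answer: 1057/2115 ≈ 0.49976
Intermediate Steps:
V(Q) = 3/7 + Q/7 (V(Q) = -(Q*(-1) - 3)/7 = -(-Q - 3)/7 = -(-3 - Q)/7 = 3/7 + Q/7)
P = -28 (P = 2*(-14) = -28)
(d + P)/(V(-9) + 303) = (179 - 28)/((3/7 + (⅐)*(-9)) + 303) = 151/((3/7 - 9/7) + 303) = 151/(-6/7 + 303) = 151/(2115/7) = (7/2115)*151 = 1057/2115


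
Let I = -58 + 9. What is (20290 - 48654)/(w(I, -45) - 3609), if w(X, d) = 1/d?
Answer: 638190/81203 ≈ 7.8592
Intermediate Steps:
I = -49
(20290 - 48654)/(w(I, -45) - 3609) = (20290 - 48654)/(1/(-45) - 3609) = -28364/(-1/45 - 3609) = -28364/(-162406/45) = -28364*(-45/162406) = 638190/81203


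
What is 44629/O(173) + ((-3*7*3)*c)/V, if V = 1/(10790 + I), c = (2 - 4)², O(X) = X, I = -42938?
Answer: 1401568837/173 ≈ 8.1016e+6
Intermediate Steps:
c = 4 (c = (-2)² = 4)
V = -1/32148 (V = 1/(10790 - 42938) = 1/(-32148) = -1/32148 ≈ -3.1106e-5)
44629/O(173) + ((-3*7*3)*c)/V = 44629/173 + ((-3*7*3)*4)/(-1/32148) = 44629*(1/173) + (-21*3*4)*(-32148) = 44629/173 - 63*4*(-32148) = 44629/173 - 252*(-32148) = 44629/173 + 8101296 = 1401568837/173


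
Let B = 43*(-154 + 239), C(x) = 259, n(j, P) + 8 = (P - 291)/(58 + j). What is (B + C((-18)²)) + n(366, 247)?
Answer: 414025/106 ≈ 3905.9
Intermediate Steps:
n(j, P) = -8 + (-291 + P)/(58 + j) (n(j, P) = -8 + (P - 291)/(58 + j) = -8 + (-291 + P)/(58 + j))
B = 3655 (B = 43*85 = 3655)
(B + C((-18)²)) + n(366, 247) = (3655 + 259) + (-755 + 247 - 8*366)/(58 + 366) = 3914 + (-755 + 247 - 2928)/424 = 3914 + (1/424)*(-3436) = 3914 - 859/106 = 414025/106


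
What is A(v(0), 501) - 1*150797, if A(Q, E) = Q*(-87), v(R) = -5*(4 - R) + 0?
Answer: -149057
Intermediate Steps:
v(R) = -20 + 5*R (v(R) = (-20 + 5*R) + 0 = -20 + 5*R)
A(Q, E) = -87*Q
A(v(0), 501) - 1*150797 = -87*(-20 + 5*0) - 1*150797 = -87*(-20 + 0) - 150797 = -87*(-20) - 150797 = 1740 - 150797 = -149057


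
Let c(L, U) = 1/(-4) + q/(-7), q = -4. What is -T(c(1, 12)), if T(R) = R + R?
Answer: -9/14 ≈ -0.64286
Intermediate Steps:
c(L, U) = 9/28 (c(L, U) = 1/(-4) - 4/(-7) = 1*(-¼) - 4*(-⅐) = -¼ + 4/7 = 9/28)
T(R) = 2*R
-T(c(1, 12)) = -2*9/28 = -1*9/14 = -9/14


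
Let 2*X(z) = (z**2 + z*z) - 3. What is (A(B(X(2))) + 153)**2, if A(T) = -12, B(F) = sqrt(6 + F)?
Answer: 19881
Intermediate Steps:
X(z) = -3/2 + z**2 (X(z) = ((z**2 + z*z) - 3)/2 = ((z**2 + z**2) - 3)/2 = (2*z**2 - 3)/2 = (-3 + 2*z**2)/2 = -3/2 + z**2)
(A(B(X(2))) + 153)**2 = (-12 + 153)**2 = 141**2 = 19881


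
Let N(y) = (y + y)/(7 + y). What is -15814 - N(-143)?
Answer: -1075495/68 ≈ -15816.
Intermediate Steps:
N(y) = 2*y/(7 + y) (N(y) = (2*y)/(7 + y) = 2*y/(7 + y))
-15814 - N(-143) = -15814 - 2*(-143)/(7 - 143) = -15814 - 2*(-143)/(-136) = -15814 - 2*(-143)*(-1)/136 = -15814 - 1*143/68 = -15814 - 143/68 = -1075495/68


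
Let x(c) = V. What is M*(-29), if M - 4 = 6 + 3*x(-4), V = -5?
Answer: 145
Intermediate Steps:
x(c) = -5
M = -5 (M = 4 + (6 + 3*(-5)) = 4 + (6 - 15) = 4 - 9 = -5)
M*(-29) = -5*(-29) = 145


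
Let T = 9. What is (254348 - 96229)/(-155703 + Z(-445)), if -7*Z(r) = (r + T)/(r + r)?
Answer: -37887745/37308851 ≈ -1.0155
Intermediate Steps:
Z(r) = -(9 + r)/(14*r) (Z(r) = -(r + 9)/(7*(r + r)) = -(9 + r)/(7*(2*r)) = -(9 + r)*1/(2*r)/7 = -(9 + r)/(14*r))
(254348 - 96229)/(-155703 + Z(-445)) = (254348 - 96229)/(-155703 + (1/14)*(-9 - 1*(-445))/(-445)) = 158119/(-155703 + (1/14)*(-1/445)*(-9 + 445)) = 158119/(-155703 + (1/14)*(-1/445)*436) = 158119/(-155703 - 218/3115) = 158119/(-485015063/3115) = 158119*(-3115/485015063) = -37887745/37308851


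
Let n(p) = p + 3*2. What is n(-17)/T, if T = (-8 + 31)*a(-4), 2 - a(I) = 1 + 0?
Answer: -11/23 ≈ -0.47826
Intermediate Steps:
a(I) = 1 (a(I) = 2 - (1 + 0) = 2 - 1*1 = 2 - 1 = 1)
n(p) = 6 + p (n(p) = p + 6 = 6 + p)
T = 23 (T = (-8 + 31)*1 = 23*1 = 23)
n(-17)/T = (6 - 17)/23 = -11*1/23 = -11/23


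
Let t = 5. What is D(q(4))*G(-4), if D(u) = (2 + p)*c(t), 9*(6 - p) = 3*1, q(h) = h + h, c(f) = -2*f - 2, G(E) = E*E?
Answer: -1472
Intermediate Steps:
G(E) = E²
c(f) = -2 - 2*f
q(h) = 2*h
p = 17/3 (p = 6 - 1/3 = 6 - ⅑*3 = 6 - ⅓ = 17/3 ≈ 5.6667)
D(u) = -92 (D(u) = (2 + 17/3)*(-2 - 2*5) = 23*(-2 - 10)/3 = (23/3)*(-12) = -92)
D(q(4))*G(-4) = -92*(-4)² = -92*16 = -1472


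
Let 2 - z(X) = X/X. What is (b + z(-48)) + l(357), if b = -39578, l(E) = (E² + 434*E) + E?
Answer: 243167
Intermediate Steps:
l(E) = E² + 435*E
z(X) = 1 (z(X) = 2 - X/X = 2 - 1*1 = 2 - 1 = 1)
(b + z(-48)) + l(357) = (-39578 + 1) + 357*(435 + 357) = -39577 + 357*792 = -39577 + 282744 = 243167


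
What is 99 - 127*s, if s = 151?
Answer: -19078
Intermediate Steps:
99 - 127*s = 99 - 127*151 = 99 - 19177 = -19078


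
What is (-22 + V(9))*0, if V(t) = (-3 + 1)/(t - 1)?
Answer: 0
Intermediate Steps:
V(t) = -2/(-1 + t)
(-22 + V(9))*0 = (-22 - 2/(-1 + 9))*0 = (-22 - 2/8)*0 = (-22 - 2*1/8)*0 = (-22 - 1/4)*0 = -89/4*0 = 0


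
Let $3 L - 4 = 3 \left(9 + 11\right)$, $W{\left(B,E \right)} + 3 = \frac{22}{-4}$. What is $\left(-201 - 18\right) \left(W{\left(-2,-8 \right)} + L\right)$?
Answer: $- \frac{5621}{2} \approx -2810.5$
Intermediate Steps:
$W{\left(B,E \right)} = - \frac{17}{2}$ ($W{\left(B,E \right)} = -3 + \frac{22}{-4} = -3 + 22 \left(- \frac{1}{4}\right) = -3 - \frac{11}{2} = - \frac{17}{2}$)
$L = \frac{64}{3}$ ($L = \frac{4}{3} + \frac{3 \left(9 + 11\right)}{3} = \frac{4}{3} + \frac{3 \cdot 20}{3} = \frac{4}{3} + \frac{1}{3} \cdot 60 = \frac{4}{3} + 20 = \frac{64}{3} \approx 21.333$)
$\left(-201 - 18\right) \left(W{\left(-2,-8 \right)} + L\right) = \left(-201 - 18\right) \left(- \frac{17}{2} + \frac{64}{3}\right) = \left(-201 - 18\right) \frac{77}{6} = \left(-219\right) \frac{77}{6} = - \frac{5621}{2}$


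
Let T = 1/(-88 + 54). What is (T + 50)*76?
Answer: 64562/17 ≈ 3797.8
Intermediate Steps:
T = -1/34 (T = 1/(-34) = -1/34 ≈ -0.029412)
(T + 50)*76 = (-1/34 + 50)*76 = (1699/34)*76 = 64562/17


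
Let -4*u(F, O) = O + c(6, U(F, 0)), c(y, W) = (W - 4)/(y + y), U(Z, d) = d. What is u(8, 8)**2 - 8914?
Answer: -1283087/144 ≈ -8910.3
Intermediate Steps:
c(y, W) = (-4 + W)/(2*y) (c(y, W) = (-4 + W)/((2*y)) = (-4 + W)*(1/(2*y)) = (-4 + W)/(2*y))
u(F, O) = 1/12 - O/4 (u(F, O) = -(O + (1/2)*(-4 + 0)/6)/4 = -(O + (1/2)*(1/6)*(-4))/4 = -(O - 1/3)/4 = -(-1/3 + O)/4 = 1/12 - O/4)
u(8, 8)**2 - 8914 = (1/12 - 1/4*8)**2 - 8914 = (1/12 - 2)**2 - 8914 = (-23/12)**2 - 8914 = 529/144 - 8914 = -1283087/144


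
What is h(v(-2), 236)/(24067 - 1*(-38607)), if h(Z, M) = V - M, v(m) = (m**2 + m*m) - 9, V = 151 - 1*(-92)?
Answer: 7/62674 ≈ 0.00011169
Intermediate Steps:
V = 243 (V = 151 + 92 = 243)
v(m) = -9 + 2*m**2 (v(m) = (m**2 + m**2) - 9 = 2*m**2 - 9 = -9 + 2*m**2)
h(Z, M) = 243 - M
h(v(-2), 236)/(24067 - 1*(-38607)) = (243 - 1*236)/(24067 - 1*(-38607)) = (243 - 236)/(24067 + 38607) = 7/62674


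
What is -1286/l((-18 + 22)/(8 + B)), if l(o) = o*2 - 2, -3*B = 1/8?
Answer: 122813/95 ≈ 1292.8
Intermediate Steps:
B = -1/24 (B = -1/3/8 = -1/3*1/8 = -1/24 ≈ -0.041667)
l(o) = -2 + 2*o (l(o) = 2*o - 2 = -2 + 2*o)
-1286/l((-18 + 22)/(8 + B)) = -1286/(-2 + 2*((-18 + 22)/(8 - 1/24))) = -1286/(-2 + 2*(4/(191/24))) = -1286/(-2 + 2*(4*(24/191))) = -1286/(-2 + 2*(96/191)) = -1286/(-2 + 192/191) = -1286/(-190/191) = -1286*(-191/190) = 122813/95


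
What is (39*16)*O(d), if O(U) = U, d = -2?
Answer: -1248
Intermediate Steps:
(39*16)*O(d) = (39*16)*(-2) = 624*(-2) = -1248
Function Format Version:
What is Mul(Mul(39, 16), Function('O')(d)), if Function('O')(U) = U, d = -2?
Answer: -1248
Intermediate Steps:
Mul(Mul(39, 16), Function('O')(d)) = Mul(Mul(39, 16), -2) = Mul(624, -2) = -1248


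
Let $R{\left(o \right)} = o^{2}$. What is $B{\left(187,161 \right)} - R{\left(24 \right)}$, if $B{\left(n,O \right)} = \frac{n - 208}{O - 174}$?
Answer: $- \frac{7467}{13} \approx -574.38$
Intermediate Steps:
$B{\left(n,O \right)} = \frac{-208 + n}{-174 + O}$
$B{\left(187,161 \right)} - R{\left(24 \right)} = \frac{-208 + 187}{-174 + 161} - 24^{2} = \frac{1}{-13} \left(-21\right) - 576 = \left(- \frac{1}{13}\right) \left(-21\right) - 576 = \frac{21}{13} - 576 = - \frac{7467}{13}$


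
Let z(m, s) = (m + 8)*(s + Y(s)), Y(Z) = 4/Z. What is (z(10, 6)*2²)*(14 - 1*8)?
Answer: 2880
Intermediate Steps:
z(m, s) = (8 + m)*(s + 4/s) (z(m, s) = (m + 8)*(s + 4/s) = (8 + m)*(s + 4/s))
(z(10, 6)*2²)*(14 - 1*8) = (((32 + 4*10 + 6²*(8 + 10))/6)*2²)*(14 - 1*8) = (((32 + 40 + 36*18)/6)*4)*(14 - 8) = (((32 + 40 + 648)/6)*4)*6 = (((⅙)*720)*4)*6 = (120*4)*6 = 480*6 = 2880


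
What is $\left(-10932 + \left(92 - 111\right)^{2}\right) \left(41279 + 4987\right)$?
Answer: $-489077886$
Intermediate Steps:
$\left(-10932 + \left(92 - 111\right)^{2}\right) \left(41279 + 4987\right) = \left(-10932 + \left(-19\right)^{2}\right) 46266 = \left(-10932 + 361\right) 46266 = \left(-10571\right) 46266 = -489077886$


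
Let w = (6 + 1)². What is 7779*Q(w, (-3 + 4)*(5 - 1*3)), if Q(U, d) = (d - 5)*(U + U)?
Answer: -2287026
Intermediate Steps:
w = 49 (w = 7² = 49)
Q(U, d) = 2*U*(-5 + d) (Q(U, d) = (-5 + d)*(2*U) = 2*U*(-5 + d))
7779*Q(w, (-3 + 4)*(5 - 1*3)) = 7779*(2*49*(-5 + (-3 + 4)*(5 - 1*3))) = 7779*(2*49*(-5 + 1*(5 - 3))) = 7779*(2*49*(-5 + 1*2)) = 7779*(2*49*(-5 + 2)) = 7779*(2*49*(-3)) = 7779*(-294) = -2287026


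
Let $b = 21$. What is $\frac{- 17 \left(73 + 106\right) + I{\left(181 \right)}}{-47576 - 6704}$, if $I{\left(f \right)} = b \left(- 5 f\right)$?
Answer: $\frac{2756}{6785} \approx 0.40619$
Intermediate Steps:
$I{\left(f \right)} = - 105 f$ ($I{\left(f \right)} = 21 \left(- 5 f\right) = - 105 f$)
$\frac{- 17 \left(73 + 106\right) + I{\left(181 \right)}}{-47576 - 6704} = \frac{- 17 \left(73 + 106\right) - 19005}{-47576 - 6704} = \frac{\left(-17\right) 179 - 19005}{-54280} = \left(-3043 - 19005\right) \left(- \frac{1}{54280}\right) = \left(-22048\right) \left(- \frac{1}{54280}\right) = \frac{2756}{6785}$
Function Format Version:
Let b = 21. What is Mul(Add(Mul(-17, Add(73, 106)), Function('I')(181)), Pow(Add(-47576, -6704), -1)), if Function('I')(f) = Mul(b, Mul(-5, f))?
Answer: Rational(2756, 6785) ≈ 0.40619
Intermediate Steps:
Function('I')(f) = Mul(-105, f) (Function('I')(f) = Mul(21, Mul(-5, f)) = Mul(-105, f))
Mul(Add(Mul(-17, Add(73, 106)), Function('I')(181)), Pow(Add(-47576, -6704), -1)) = Mul(Add(Mul(-17, Add(73, 106)), Mul(-105, 181)), Pow(Add(-47576, -6704), -1)) = Mul(Add(Mul(-17, 179), -19005), Pow(-54280, -1)) = Mul(Add(-3043, -19005), Rational(-1, 54280)) = Mul(-22048, Rational(-1, 54280)) = Rational(2756, 6785)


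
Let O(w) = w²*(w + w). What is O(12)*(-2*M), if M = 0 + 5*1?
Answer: -34560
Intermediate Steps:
M = 5 (M = 0 + 5 = 5)
O(w) = 2*w³ (O(w) = w²*(2*w) = 2*w³)
O(12)*(-2*M) = (2*12³)*(-2*5) = (2*1728)*(-10) = 3456*(-10) = -34560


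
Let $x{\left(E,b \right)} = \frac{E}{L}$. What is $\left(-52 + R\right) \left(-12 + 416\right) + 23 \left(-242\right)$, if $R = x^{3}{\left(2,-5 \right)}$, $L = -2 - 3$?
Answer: $- \frac{3324982}{125} \approx -26600.0$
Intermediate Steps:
$L = -5$ ($L = -2 - 3 = -5$)
$x{\left(E,b \right)} = - \frac{E}{5}$ ($x{\left(E,b \right)} = \frac{E}{-5} = E \left(- \frac{1}{5}\right) = - \frac{E}{5}$)
$R = - \frac{8}{125}$ ($R = \left(\left(- \frac{1}{5}\right) 2\right)^{3} = \left(- \frac{2}{5}\right)^{3} = - \frac{8}{125} \approx -0.064$)
$\left(-52 + R\right) \left(-12 + 416\right) + 23 \left(-242\right) = \left(-52 - \frac{8}{125}\right) \left(-12 + 416\right) + 23 \left(-242\right) = \left(- \frac{6508}{125}\right) 404 - 5566 = - \frac{2629232}{125} - 5566 = - \frac{3324982}{125}$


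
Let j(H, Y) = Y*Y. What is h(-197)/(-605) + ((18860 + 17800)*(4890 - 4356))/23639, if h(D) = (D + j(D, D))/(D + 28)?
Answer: 182045986988/219724505 ≈ 828.52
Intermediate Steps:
j(H, Y) = Y**2
h(D) = (D + D**2)/(28 + D) (h(D) = (D + D**2)/(D + 28) = (D + D**2)/(28 + D))
h(-197)/(-605) + ((18860 + 17800)*(4890 - 4356))/23639 = -197*(1 - 197)/(28 - 197)/(-605) + ((18860 + 17800)*(4890 - 4356))/23639 = -197*(-196)/(-169)*(-1/605) + (36660*534)*(1/23639) = -197*(-1/169)*(-196)*(-1/605) + 19576440*(1/23639) = -38612/169*(-1/605) + 19576440/23639 = 38612/102245 + 19576440/23639 = 182045986988/219724505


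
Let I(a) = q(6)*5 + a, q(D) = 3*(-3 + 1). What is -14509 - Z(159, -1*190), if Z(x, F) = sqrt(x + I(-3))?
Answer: -14509 - 3*sqrt(14) ≈ -14520.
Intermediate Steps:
q(D) = -6 (q(D) = 3*(-2) = -6)
I(a) = -30 + a (I(a) = -6*5 + a = -30 + a)
Z(x, F) = sqrt(-33 + x) (Z(x, F) = sqrt(x + (-30 - 3)) = sqrt(x - 33) = sqrt(-33 + x))
-14509 - Z(159, -1*190) = -14509 - sqrt(-33 + 159) = -14509 - sqrt(126) = -14509 - 3*sqrt(14)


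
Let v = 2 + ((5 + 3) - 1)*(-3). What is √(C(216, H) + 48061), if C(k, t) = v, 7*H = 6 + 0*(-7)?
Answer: 3*√5338 ≈ 219.18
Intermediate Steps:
v = -19 (v = 2 + (8 - 1)*(-3) = 2 + 7*(-3) = 2 - 21 = -19)
H = 6/7 (H = (6 + 0*(-7))/7 = (6 + 0)/7 = (⅐)*6 = 6/7 ≈ 0.85714)
C(k, t) = -19
√(C(216, H) + 48061) = √(-19 + 48061) = √48042 = 3*√5338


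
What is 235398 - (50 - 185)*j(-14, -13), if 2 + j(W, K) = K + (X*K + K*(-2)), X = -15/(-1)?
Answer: 210558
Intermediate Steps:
X = 15 (X = -15*(-1) = 15)
j(W, K) = -2 + 14*K (j(W, K) = -2 + (K + (15*K + K*(-2))) = -2 + (K + (15*K - 2*K)) = -2 + (K + 13*K) = -2 + 14*K)
235398 - (50 - 185)*j(-14, -13) = 235398 - (50 - 185)*(-2 + 14*(-13)) = 235398 - (-135)*(-2 - 182) = 235398 - (-135)*(-184) = 235398 - 1*24840 = 235398 - 24840 = 210558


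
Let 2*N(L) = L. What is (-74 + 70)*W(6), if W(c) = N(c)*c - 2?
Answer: -64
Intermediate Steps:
N(L) = L/2
W(c) = -2 + c²/2 (W(c) = (c/2)*c - 2 = c²/2 - 2 = -2 + c²/2)
(-74 + 70)*W(6) = (-74 + 70)*(-2 + (½)*6²) = -4*(-2 + (½)*36) = -4*(-2 + 18) = -4*16 = -64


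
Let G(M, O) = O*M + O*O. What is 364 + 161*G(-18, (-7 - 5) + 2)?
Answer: 45444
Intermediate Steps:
G(M, O) = O² + M*O (G(M, O) = M*O + O² = O² + M*O)
364 + 161*G(-18, (-7 - 5) + 2) = 364 + 161*(((-7 - 5) + 2)*(-18 + ((-7 - 5) + 2))) = 364 + 161*((-12 + 2)*(-18 + (-12 + 2))) = 364 + 161*(-10*(-18 - 10)) = 364 + 161*(-10*(-28)) = 364 + 161*280 = 364 + 45080 = 45444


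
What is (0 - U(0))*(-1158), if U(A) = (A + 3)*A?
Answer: 0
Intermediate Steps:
U(A) = A*(3 + A) (U(A) = (3 + A)*A = A*(3 + A))
(0 - U(0))*(-1158) = (0 - 0*(3 + 0))*(-1158) = (0 - 0*3)*(-1158) = (0 - 1*0)*(-1158) = (0 + 0)*(-1158) = 0*(-1158) = 0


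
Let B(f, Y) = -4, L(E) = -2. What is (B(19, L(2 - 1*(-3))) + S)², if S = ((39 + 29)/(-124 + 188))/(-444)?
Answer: 808435489/50466816 ≈ 16.019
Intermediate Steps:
S = -17/7104 (S = (68/64)*(-1/444) = (68*(1/64))*(-1/444) = (17/16)*(-1/444) = -17/7104 ≈ -0.0023930)
(B(19, L(2 - 1*(-3))) + S)² = (-4 - 17/7104)² = (-28433/7104)² = 808435489/50466816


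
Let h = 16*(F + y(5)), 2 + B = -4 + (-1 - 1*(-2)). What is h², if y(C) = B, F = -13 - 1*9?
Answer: 186624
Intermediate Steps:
F = -22 (F = -13 - 9 = -22)
B = -5 (B = -2 + (-4 + (-1 - 1*(-2))) = -2 + (-4 + (-1 + 2)) = -2 + (-4 + 1) = -2 - 3 = -5)
y(C) = -5
h = -432 (h = 16*(-22 - 5) = 16*(-27) = -432)
h² = (-432)² = 186624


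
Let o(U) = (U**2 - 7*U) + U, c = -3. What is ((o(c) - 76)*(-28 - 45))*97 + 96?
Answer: 347065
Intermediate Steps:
o(U) = U**2 - 6*U
((o(c) - 76)*(-28 - 45))*97 + 96 = ((-3*(-6 - 3) - 76)*(-28 - 45))*97 + 96 = ((-3*(-9) - 76)*(-73))*97 + 96 = ((27 - 76)*(-73))*97 + 96 = -49*(-73)*97 + 96 = 3577*97 + 96 = 346969 + 96 = 347065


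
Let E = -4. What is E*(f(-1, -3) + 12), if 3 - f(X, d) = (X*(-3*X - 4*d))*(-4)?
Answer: 180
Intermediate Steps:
f(X, d) = 3 + 4*X*(-4*d - 3*X) (f(X, d) = 3 - X*(-3*X - 4*d)*(-4) = 3 - X*(-4*d - 3*X)*(-4) = 3 - (-4)*X*(-4*d - 3*X) = 3 + 4*X*(-4*d - 3*X))
E*(f(-1, -3) + 12) = -4*((3 - 12*(-1)² - 16*(-1)*(-3)) + 12) = -4*((3 - 12*1 - 48) + 12) = -4*((3 - 12 - 48) + 12) = -4*(-57 + 12) = -4*(-45) = 180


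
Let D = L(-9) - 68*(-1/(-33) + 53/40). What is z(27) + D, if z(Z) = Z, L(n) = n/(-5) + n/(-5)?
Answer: -4063/66 ≈ -61.561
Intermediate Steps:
L(n) = -2*n/5 (L(n) = n*(-1/5) + n*(-1/5) = -n/5 - n/5 = -2*n/5)
D = -5845/66 (D = -2/5*(-9) - 68*(-1/(-33) + 53/40) = 18/5 - 68*(-1*(-1/33) + 53*(1/40)) = 18/5 - 68*(1/33 + 53/40) = 18/5 - 68*1789/1320 = 18/5 - 30413/330 = -5845/66 ≈ -88.561)
z(27) + D = 27 - 5845/66 = -4063/66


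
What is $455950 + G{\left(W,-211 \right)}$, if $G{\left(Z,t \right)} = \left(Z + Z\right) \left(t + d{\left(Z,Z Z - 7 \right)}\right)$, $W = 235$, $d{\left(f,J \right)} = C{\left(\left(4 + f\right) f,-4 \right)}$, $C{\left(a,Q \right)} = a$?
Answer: $26754330$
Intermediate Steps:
$d{\left(f,J \right)} = f \left(4 + f\right)$ ($d{\left(f,J \right)} = \left(4 + f\right) f = f \left(4 + f\right)$)
$G{\left(Z,t \right)} = 2 Z \left(t + Z \left(4 + Z\right)\right)$ ($G{\left(Z,t \right)} = \left(Z + Z\right) \left(t + Z \left(4 + Z\right)\right) = 2 Z \left(t + Z \left(4 + Z\right)\right)$)
$455950 + G{\left(W,-211 \right)} = 455950 + 2 \cdot 235 \left(-211 + 235 \left(4 + 235\right)\right) = 455950 + 2 \cdot 235 \left(-211 + 235 \cdot 239\right) = 455950 + 2 \cdot 235 \left(-211 + 56165\right) = 455950 + 2 \cdot 235 \cdot 55954 = 455950 + 26298380 = 26754330$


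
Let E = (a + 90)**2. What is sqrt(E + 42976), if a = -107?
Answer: sqrt(43265) ≈ 208.00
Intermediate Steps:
E = 289 (E = (-107 + 90)**2 = (-17)**2 = 289)
sqrt(E + 42976) = sqrt(289 + 42976) = sqrt(43265)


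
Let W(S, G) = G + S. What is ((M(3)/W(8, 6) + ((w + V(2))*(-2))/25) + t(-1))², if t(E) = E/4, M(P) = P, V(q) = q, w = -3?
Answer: 961/490000 ≈ 0.0019612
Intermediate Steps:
t(E) = E/4 (t(E) = E*(¼) = E/4)
((M(3)/W(8, 6) + ((w + V(2))*(-2))/25) + t(-1))² = ((3/(6 + 8) + ((-3 + 2)*(-2))/25) + (¼)*(-1))² = ((3/14 - 1*(-2)*(1/25)) - ¼)² = ((3*(1/14) + 2*(1/25)) - ¼)² = ((3/14 + 2/25) - ¼)² = (103/350 - ¼)² = (31/700)² = 961/490000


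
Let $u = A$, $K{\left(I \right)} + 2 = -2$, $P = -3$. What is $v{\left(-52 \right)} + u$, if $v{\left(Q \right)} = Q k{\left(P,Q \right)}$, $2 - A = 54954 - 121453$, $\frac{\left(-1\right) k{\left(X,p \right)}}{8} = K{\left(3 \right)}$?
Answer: $64837$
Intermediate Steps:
$K{\left(I \right)} = -4$ ($K{\left(I \right)} = -2 - 2 = -4$)
$k{\left(X,p \right)} = 32$ ($k{\left(X,p \right)} = \left(-8\right) \left(-4\right) = 32$)
$A = 66501$ ($A = 2 - \left(54954 - 121453\right) = 2 - -66499 = 2 + 66499 = 66501$)
$u = 66501$
$v{\left(Q \right)} = 32 Q$ ($v{\left(Q \right)} = Q 32 = 32 Q$)
$v{\left(-52 \right)} + u = 32 \left(-52\right) + 66501 = -1664 + 66501 = 64837$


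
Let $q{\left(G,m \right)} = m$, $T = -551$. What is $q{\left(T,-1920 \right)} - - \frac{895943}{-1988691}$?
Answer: $- \frac{3819182663}{1988691} \approx -1920.5$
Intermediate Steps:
$q{\left(T,-1920 \right)} - - \frac{895943}{-1988691} = -1920 - - \frac{895943}{-1988691} = -1920 - \left(-895943\right) \left(- \frac{1}{1988691}\right) = -1920 - \frac{895943}{1988691} = - \frac{3819182663}{1988691}$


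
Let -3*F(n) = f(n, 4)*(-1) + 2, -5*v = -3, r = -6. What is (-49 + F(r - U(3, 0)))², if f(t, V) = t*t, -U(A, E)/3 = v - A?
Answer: 398161/5625 ≈ 70.784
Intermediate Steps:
v = ⅗ (v = -⅕*(-3) = ⅗ ≈ 0.60000)
U(A, E) = -9/5 + 3*A (U(A, E) = -3*(⅗ - A) = -9/5 + 3*A)
f(t, V) = t²
F(n) = -⅔ + n²/3 (F(n) = -(n²*(-1) + 2)/3 = -(-n² + 2)/3 = -(2 - n²)/3 = -⅔ + n²/3)
(-49 + F(r - U(3, 0)))² = (-49 + (-⅔ + (-6 - (-9/5 + 3*3))²/3))² = (-49 + (-⅔ + (-6 - (-9/5 + 9))²/3))² = (-49 + (-⅔ + (-6 - 1*36/5)²/3))² = (-49 + (-⅔ + (-6 - 36/5)²/3))² = (-49 + (-⅔ + (-66/5)²/3))² = (-49 + (-⅔ + (⅓)*(4356/25)))² = (-49 + (-⅔ + 1452/25))² = (-49 + 4306/75)² = (631/75)² = 398161/5625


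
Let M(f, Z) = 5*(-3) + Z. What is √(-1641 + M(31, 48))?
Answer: 2*I*√402 ≈ 40.1*I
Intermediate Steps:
M(f, Z) = -15 + Z
√(-1641 + M(31, 48)) = √(-1641 + (-15 + 48)) = √(-1641 + 33) = √(-1608) = 2*I*√402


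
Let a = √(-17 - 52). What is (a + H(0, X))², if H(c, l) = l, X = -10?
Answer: (10 - I*√69)² ≈ 31.0 - 166.13*I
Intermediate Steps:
a = I*√69 (a = √(-69) = I*√69 ≈ 8.3066*I)
(a + H(0, X))² = (I*√69 - 10)² = (-10 + I*√69)²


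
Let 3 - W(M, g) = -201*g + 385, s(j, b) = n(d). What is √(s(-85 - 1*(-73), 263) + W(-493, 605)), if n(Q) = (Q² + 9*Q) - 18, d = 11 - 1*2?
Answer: √121367 ≈ 348.38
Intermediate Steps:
d = 9 (d = 11 - 2 = 9)
n(Q) = -18 + Q² + 9*Q
s(j, b) = 144 (s(j, b) = -18 + 9² + 9*9 = -18 + 81 + 81 = 144)
W(M, g) = -382 + 201*g (W(M, g) = 3 - (-201*g + 385) = 3 - (385 - 201*g) = 3 + (-385 + 201*g) = -382 + 201*g)
√(s(-85 - 1*(-73), 263) + W(-493, 605)) = √(144 + (-382 + 201*605)) = √(144 + (-382 + 121605)) = √(144 + 121223) = √121367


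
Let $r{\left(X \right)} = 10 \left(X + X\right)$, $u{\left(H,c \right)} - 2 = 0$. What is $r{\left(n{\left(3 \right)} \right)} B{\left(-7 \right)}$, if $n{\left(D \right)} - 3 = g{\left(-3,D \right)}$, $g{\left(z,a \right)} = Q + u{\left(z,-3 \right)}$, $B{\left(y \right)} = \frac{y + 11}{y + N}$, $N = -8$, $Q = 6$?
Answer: $- \frac{176}{3} \approx -58.667$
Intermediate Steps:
$u{\left(H,c \right)} = 2$ ($u{\left(H,c \right)} = 2 + 0 = 2$)
$B{\left(y \right)} = \frac{11 + y}{-8 + y}$ ($B{\left(y \right)} = \frac{y + 11}{y - 8} = \frac{11 + y}{-8 + y}$)
$g{\left(z,a \right)} = 8$ ($g{\left(z,a \right)} = 6 + 2 = 8$)
$n{\left(D \right)} = 11$ ($n{\left(D \right)} = 3 + 8 = 11$)
$r{\left(X \right)} = 20 X$ ($r{\left(X \right)} = 10 \cdot 2 X = 20 X$)
$r{\left(n{\left(3 \right)} \right)} B{\left(-7 \right)} = 20 \cdot 11 \frac{11 - 7}{-8 - 7} = 220 \frac{1}{-15} \cdot 4 = 220 \left(\left(- \frac{1}{15}\right) 4\right) = 220 \left(- \frac{4}{15}\right) = - \frac{176}{3}$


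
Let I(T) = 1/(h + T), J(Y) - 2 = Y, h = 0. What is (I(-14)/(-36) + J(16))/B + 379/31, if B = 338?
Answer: 64844671/5280912 ≈ 12.279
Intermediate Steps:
J(Y) = 2 + Y
I(T) = 1/T (I(T) = 1/(0 + T) = 1/T)
(I(-14)/(-36) + J(16))/B + 379/31 = (1/(-14*(-36)) + (2 + 16))/338 + 379/31 = (-1/14*(-1/36) + 18)*(1/338) + 379*(1/31) = (1/504 + 18)*(1/338) + 379/31 = (9073/504)*(1/338) + 379/31 = 9073/170352 + 379/31 = 64844671/5280912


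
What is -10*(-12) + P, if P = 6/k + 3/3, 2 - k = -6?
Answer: 487/4 ≈ 121.75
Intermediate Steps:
k = 8 (k = 2 - 1*(-6) = 2 + 6 = 8)
P = 7/4 (P = 6/8 + 3/3 = 6*(⅛) + 3*(⅓) = ¾ + 1 = 7/4 ≈ 1.7500)
-10*(-12) + P = -10*(-12) + 7/4 = 120 + 7/4 = 487/4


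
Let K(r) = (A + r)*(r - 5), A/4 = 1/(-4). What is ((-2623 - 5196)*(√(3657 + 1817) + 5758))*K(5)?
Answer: 0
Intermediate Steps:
A = -1 (A = 4*(1/(-4)) = 4*(1*(-¼)) = 4*(-¼) = -1)
K(r) = (-1 + r)*(-5 + r) (K(r) = (-1 + r)*(r - 5) = (-1 + r)*(-5 + r))
((-2623 - 5196)*(√(3657 + 1817) + 5758))*K(5) = ((-2623 - 5196)*(√(3657 + 1817) + 5758))*(5 + 5² - 6*5) = (-7819*(√5474 + 5758))*(5 + 25 - 30) = -7819*(5758 + √5474)*0 = (-45021802 - 7819*√5474)*0 = 0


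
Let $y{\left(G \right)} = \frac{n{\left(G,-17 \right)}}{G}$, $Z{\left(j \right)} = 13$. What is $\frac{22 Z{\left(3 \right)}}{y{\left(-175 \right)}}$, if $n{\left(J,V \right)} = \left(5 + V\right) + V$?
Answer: $\frac{50050}{29} \approx 1725.9$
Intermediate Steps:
$n{\left(J,V \right)} = 5 + 2 V$
$y{\left(G \right)} = - \frac{29}{G}$ ($y{\left(G \right)} = \frac{5 + 2 \left(-17\right)}{G} = \frac{5 - 34}{G} = - \frac{29}{G}$)
$\frac{22 Z{\left(3 \right)}}{y{\left(-175 \right)}} = \frac{22 \cdot 13}{\left(-29\right) \frac{1}{-175}} = \frac{286}{\left(-29\right) \left(- \frac{1}{175}\right)} = \frac{286}{\frac{29}{175}} = 286 \cdot \frac{175}{29} = \frac{50050}{29}$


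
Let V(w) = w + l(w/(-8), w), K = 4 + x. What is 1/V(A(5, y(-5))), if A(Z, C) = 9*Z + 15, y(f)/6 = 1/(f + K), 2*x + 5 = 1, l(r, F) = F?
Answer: 1/120 ≈ 0.0083333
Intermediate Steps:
x = -2 (x = -5/2 + (½)*1 = -5/2 + ½ = -2)
K = 2 (K = 4 - 2 = 2)
y(f) = 6/(2 + f) (y(f) = 6/(f + 2) = 6/(2 + f))
A(Z, C) = 15 + 9*Z
V(w) = 2*w (V(w) = w + w = 2*w)
1/V(A(5, y(-5))) = 1/(2*(15 + 9*5)) = 1/(2*(15 + 45)) = 1/(2*60) = 1/120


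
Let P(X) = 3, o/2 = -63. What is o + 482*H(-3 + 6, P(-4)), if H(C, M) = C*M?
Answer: 4212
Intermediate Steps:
o = -126 (o = 2*(-63) = -126)
o + 482*H(-3 + 6, P(-4)) = -126 + 482*((-3 + 6)*3) = -126 + 482*(3*3) = -126 + 482*9 = -126 + 4338 = 4212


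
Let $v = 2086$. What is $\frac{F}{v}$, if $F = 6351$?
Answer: $\frac{6351}{2086} \approx 3.0446$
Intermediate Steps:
$\frac{F}{v} = \frac{6351}{2086}$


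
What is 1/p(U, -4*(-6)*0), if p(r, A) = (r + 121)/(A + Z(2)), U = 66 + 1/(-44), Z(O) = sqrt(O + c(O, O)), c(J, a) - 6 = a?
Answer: 44*sqrt(10)/8227 ≈ 0.016913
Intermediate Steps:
c(J, a) = 6 + a
Z(O) = sqrt(6 + 2*O) (Z(O) = sqrt(O + (6 + O)) = sqrt(6 + 2*O))
U = 2903/44 (U = 66 - 1/44 = 2903/44 ≈ 65.977)
p(r, A) = (121 + r)/(A + sqrt(10)) (p(r, A) = (r + 121)/(A + sqrt(6 + 2*2)) = (121 + r)/(A + sqrt(6 + 4)) = (121 + r)/(A + sqrt(10)))
1/p(U, -4*(-6)*0) = 1/((121 + 2903/44)/(-4*(-6)*0 + sqrt(10))) = 1/((8227/44)/(24*0 + sqrt(10))) = 1/((8227/44)/(0 + sqrt(10))) = 1/((8227/44)/sqrt(10)) = 1/((sqrt(10)/10)*(8227/44)) = 1/(8227*sqrt(10)/440) = 44*sqrt(10)/8227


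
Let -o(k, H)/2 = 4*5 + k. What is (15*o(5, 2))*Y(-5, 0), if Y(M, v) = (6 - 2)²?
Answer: -12000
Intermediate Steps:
Y(M, v) = 16 (Y(M, v) = 4² = 16)
o(k, H) = -40 - 2*k (o(k, H) = -2*(4*5 + k) = -2*(20 + k) = -40 - 2*k)
(15*o(5, 2))*Y(-5, 0) = (15*(-40 - 2*5))*16 = (15*(-40 - 10))*16 = (15*(-50))*16 = -750*16 = -12000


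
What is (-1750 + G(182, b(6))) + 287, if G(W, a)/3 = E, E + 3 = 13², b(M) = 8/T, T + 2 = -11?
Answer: -965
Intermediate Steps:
T = -13 (T = -2 - 11 = -13)
b(M) = -8/13 (b(M) = 8/(-13) = 8*(-1/13) = -8/13)
E = 166 (E = -3 + 13² = -3 + 169 = 166)
G(W, a) = 498 (G(W, a) = 3*166 = 498)
(-1750 + G(182, b(6))) + 287 = (-1750 + 498) + 287 = -1252 + 287 = -965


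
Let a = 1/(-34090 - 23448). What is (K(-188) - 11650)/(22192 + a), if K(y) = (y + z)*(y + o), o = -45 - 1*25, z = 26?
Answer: 1734540548/1276883295 ≈ 1.3584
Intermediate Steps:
o = -70 (o = -45 - 25 = -70)
K(y) = (-70 + y)*(26 + y) (K(y) = (y + 26)*(y - 70) = (26 + y)*(-70 + y) = (-70 + y)*(26 + y))
a = -1/57538 (a = 1/(-57538) = -1/57538 ≈ -1.7380e-5)
(K(-188) - 11650)/(22192 + a) = ((-1820 + (-188)² - 44*(-188)) - 11650)/(22192 - 1/57538) = ((-1820 + 35344 + 8272) - 11650)/(1276883295/57538) = (41796 - 11650)*(57538/1276883295) = 30146*(57538/1276883295) = 1734540548/1276883295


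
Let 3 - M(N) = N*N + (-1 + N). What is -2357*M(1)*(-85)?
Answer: 400690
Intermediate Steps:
M(N) = 4 - N - N² (M(N) = 3 - (N*N + (-1 + N)) = 3 - (N² + (-1 + N)) = 3 - (-1 + N + N²) = 3 + (1 - N - N²) = 4 - N - N²)
-2357*M(1)*(-85) = -2357*(4 - 1*1 - 1*1²)*(-85) = -2357*(4 - 1 - 1*1)*(-85) = -2357*(4 - 1 - 1)*(-85) = -4714*(-85) = -2357*(-170) = 400690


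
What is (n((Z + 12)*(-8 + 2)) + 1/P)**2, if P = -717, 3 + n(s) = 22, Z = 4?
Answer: 185558884/514089 ≈ 360.95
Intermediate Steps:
n(s) = 19 (n(s) = -3 + 22 = 19)
(n((Z + 12)*(-8 + 2)) + 1/P)**2 = (19 + 1/(-717))**2 = (19 - 1/717)**2 = (13622/717)**2 = 185558884/514089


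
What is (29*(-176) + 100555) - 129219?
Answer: -33768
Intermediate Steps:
(29*(-176) + 100555) - 129219 = (-5104 + 100555) - 129219 = 95451 - 129219 = -33768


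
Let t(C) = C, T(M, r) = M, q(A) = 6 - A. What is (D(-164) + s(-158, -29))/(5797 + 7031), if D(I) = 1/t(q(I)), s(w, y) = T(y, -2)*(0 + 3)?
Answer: -14789/2180760 ≈ -0.0067816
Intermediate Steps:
s(w, y) = 3*y (s(w, y) = y*(0 + 3) = y*3 = 3*y)
D(I) = 1/(6 - I)
(D(-164) + s(-158, -29))/(5797 + 7031) = (-1/(-6 - 164) + 3*(-29))/(5797 + 7031) = (-1/(-170) - 87)/12828 = (-1*(-1/170) - 87)*(1/12828) = (1/170 - 87)*(1/12828) = -14789/170*1/12828 = -14789/2180760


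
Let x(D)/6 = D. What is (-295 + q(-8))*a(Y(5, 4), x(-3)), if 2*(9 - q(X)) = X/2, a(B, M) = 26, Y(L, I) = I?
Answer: -7384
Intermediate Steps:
x(D) = 6*D
q(X) = 9 - X/4 (q(X) = 9 - X/(2*2) = 9 - X/4)
(-295 + q(-8))*a(Y(5, 4), x(-3)) = (-295 + (9 - ¼*(-8)))*26 = (-295 + (9 + 2))*26 = (-295 + 11)*26 = -284*26 = -7384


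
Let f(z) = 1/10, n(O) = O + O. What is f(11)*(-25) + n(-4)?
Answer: -21/2 ≈ -10.500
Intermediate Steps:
n(O) = 2*O
f(z) = 1/10
f(11)*(-25) + n(-4) = (1/10)*(-25) + 2*(-4) = -5/2 - 8 = -21/2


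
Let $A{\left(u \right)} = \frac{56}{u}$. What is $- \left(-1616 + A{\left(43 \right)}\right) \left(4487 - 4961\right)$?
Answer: $- \frac{32910768}{43} \approx -7.6537 \cdot 10^{5}$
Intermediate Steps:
$- \left(-1616 + A{\left(43 \right)}\right) \left(4487 - 4961\right) = - \left(-1616 + \frac{56}{43}\right) \left(4487 - 4961\right) = - \left(-1616 + 56 \cdot \frac{1}{43}\right) \left(-474\right) = - \left(-1616 + \frac{56}{43}\right) \left(-474\right) = - \frac{\left(-69432\right) \left(-474\right)}{43} = \left(-1\right) \frac{32910768}{43} = - \frac{32910768}{43}$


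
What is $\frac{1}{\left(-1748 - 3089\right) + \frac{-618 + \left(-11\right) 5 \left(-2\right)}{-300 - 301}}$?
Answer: $- \frac{601}{2906529} \approx -0.00020678$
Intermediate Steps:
$\frac{1}{\left(-1748 - 3089\right) + \frac{-618 + \left(-11\right) 5 \left(-2\right)}{-300 - 301}} = \frac{1}{\left(-1748 - 3089\right) + \frac{-618 - -110}{-601}} = \frac{1}{-4837 + \left(-618 + 110\right) \left(- \frac{1}{601}\right)} = \frac{1}{-4837 - - \frac{508}{601}} = \frac{1}{-4837 + \frac{508}{601}} = \frac{1}{- \frac{2906529}{601}} = - \frac{601}{2906529}$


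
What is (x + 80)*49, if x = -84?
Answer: -196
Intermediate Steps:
(x + 80)*49 = (-84 + 80)*49 = -4*49 = -196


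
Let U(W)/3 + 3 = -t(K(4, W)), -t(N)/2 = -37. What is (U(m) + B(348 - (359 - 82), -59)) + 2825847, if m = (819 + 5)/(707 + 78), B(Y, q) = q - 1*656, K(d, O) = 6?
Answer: 2824901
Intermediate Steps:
t(N) = 74 (t(N) = -2*(-37) = 74)
B(Y, q) = -656 + q (B(Y, q) = q - 656 = -656 + q)
m = 824/785 ≈ 1.0497
U(W) = -231 (U(W) = -9 + 3*(-1*74) = -9 + 3*(-74) = -9 - 222 = -231)
(U(m) + B(348 - (359 - 82), -59)) + 2825847 = (-231 + (-656 - 59)) + 2825847 = (-231 - 715) + 2825847 = -946 + 2825847 = 2824901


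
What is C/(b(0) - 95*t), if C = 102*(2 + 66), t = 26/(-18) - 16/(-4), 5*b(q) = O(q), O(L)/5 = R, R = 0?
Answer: -62424/2185 ≈ -28.569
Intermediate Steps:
O(L) = 0 (O(L) = 5*0 = 0)
b(q) = 0 (b(q) = (1/5)*0 = 0)
t = 23/9 (t = 26*(-1/18) - 16*(-1/4) = -13/9 + 4 = 23/9 ≈ 2.5556)
C = 6936 (C = 102*68 = 6936)
C/(b(0) - 95*t) = 6936/(0 - 95*23/9) = 6936/(0 - 2185/9) = 6936/(-2185/9) = 6936*(-9/2185) = -62424/2185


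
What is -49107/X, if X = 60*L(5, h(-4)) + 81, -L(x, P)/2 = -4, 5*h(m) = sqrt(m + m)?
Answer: -16369/187 ≈ -87.535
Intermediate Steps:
h(m) = sqrt(2)*sqrt(m)/5 (h(m) = sqrt(m + m)/5 = sqrt(2*m)/5 = (sqrt(2)*sqrt(m))/5 = sqrt(2)*sqrt(m)/5)
L(x, P) = 8 (L(x, P) = -2*(-4) = 8)
X = 561 (X = 60*8 + 81 = 480 + 81 = 561)
-49107/X = -49107/561 = -49107*1/561 = -16369/187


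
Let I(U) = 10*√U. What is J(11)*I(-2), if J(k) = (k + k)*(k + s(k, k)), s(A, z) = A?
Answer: 4840*I*√2 ≈ 6844.8*I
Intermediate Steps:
J(k) = 4*k² (J(k) = (k + k)*(k + k) = (2*k)*(2*k) = 4*k²)
J(11)*I(-2) = (4*11²)*(10*√(-2)) = (4*121)*(10*(I*√2)) = 484*(10*I*√2) = 4840*I*√2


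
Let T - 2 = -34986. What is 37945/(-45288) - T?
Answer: 1584317447/45288 ≈ 34983.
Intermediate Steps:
T = -34984 (T = 2 - 34986 = -34984)
37945/(-45288) - T = 37945/(-45288) - 1*(-34984) = 37945*(-1/45288) + 34984 = -37945/45288 + 34984 = 1584317447/45288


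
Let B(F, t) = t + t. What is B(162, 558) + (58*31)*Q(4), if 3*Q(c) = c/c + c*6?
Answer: 48298/3 ≈ 16099.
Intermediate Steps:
B(F, t) = 2*t
Q(c) = 1/3 + 2*c (Q(c) = (c/c + c*6)/3 = (1 + 6*c)/3 = 1/3 + 2*c)
B(162, 558) + (58*31)*Q(4) = 2*558 + (58*31)*(1/3 + 2*4) = 1116 + 1798*(1/3 + 8) = 1116 + 1798*(25/3) = 1116 + 44950/3 = 48298/3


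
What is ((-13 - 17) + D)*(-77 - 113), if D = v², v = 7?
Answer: -3610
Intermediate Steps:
D = 49 (D = 7² = 49)
((-13 - 17) + D)*(-77 - 113) = ((-13 - 17) + 49)*(-77 - 113) = (-30 + 49)*(-190) = 19*(-190) = -3610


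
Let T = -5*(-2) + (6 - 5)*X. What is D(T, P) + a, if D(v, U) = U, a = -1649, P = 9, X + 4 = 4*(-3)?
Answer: -1640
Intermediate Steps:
X = -16 (X = -4 + 4*(-3) = -4 - 12 = -16)
T = -6 (T = -5*(-2) + (6 - 5)*(-16) = 10 + 1*(-16) = 10 - 16 = -6)
D(T, P) + a = 9 - 1649 = -1640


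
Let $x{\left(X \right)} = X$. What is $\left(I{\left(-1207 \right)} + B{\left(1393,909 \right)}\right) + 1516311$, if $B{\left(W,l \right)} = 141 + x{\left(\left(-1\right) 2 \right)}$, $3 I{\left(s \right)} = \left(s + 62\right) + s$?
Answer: $1515666$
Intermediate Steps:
$I{\left(s \right)} = \frac{62}{3} + \frac{2 s}{3}$ ($I{\left(s \right)} = \frac{\left(s + 62\right) + s}{3} = \frac{\left(62 + s\right) + s}{3} = \frac{62 + 2 s}{3} = \frac{62}{3} + \frac{2 s}{3}$)
$B{\left(W,l \right)} = 139$ ($B{\left(W,l \right)} = 141 - 2 = 139$)
$\left(I{\left(-1207 \right)} + B{\left(1393,909 \right)}\right) + 1516311 = \left(\left(\frac{62}{3} + \frac{2}{3} \left(-1207\right)\right) + 139\right) + 1516311 = \left(\left(\frac{62}{3} - \frac{2414}{3}\right) + 139\right) + 1516311 = \left(-784 + 139\right) + 1516311 = -645 + 1516311 = 1515666$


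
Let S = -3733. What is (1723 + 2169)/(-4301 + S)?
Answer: -1946/4017 ≈ -0.48444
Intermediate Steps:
(1723 + 2169)/(-4301 + S) = (1723 + 2169)/(-4301 - 3733) = 3892/(-8034) = 3892*(-1/8034) = -1946/4017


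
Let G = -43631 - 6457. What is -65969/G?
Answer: 65969/50088 ≈ 1.3171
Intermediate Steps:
G = -50088
-65969/G = -65969/(-50088) = -65969*(-1/50088) = 65969/50088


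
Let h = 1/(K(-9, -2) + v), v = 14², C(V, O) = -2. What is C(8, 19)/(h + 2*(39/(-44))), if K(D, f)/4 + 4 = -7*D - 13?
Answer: 8360/7399 ≈ 1.1299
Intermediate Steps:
v = 196
K(D, f) = -68 - 28*D (K(D, f) = -16 + 4*(-7*D - 13) = -16 + 4*(-13 - 7*D) = -16 + (-52 - 28*D) = -68 - 28*D)
h = 1/380 (h = 1/((-68 - 28*(-9)) + 196) = 1/((-68 + 252) + 196) = 1/(184 + 196) = 1/380 ≈ 0.0026316)
C(8, 19)/(h + 2*(39/(-44))) = -2/(1/380 + 2*(39/(-44))) = -2/(1/380 + 2*(39*(-1/44))) = -2/(1/380 + 2*(-39/44)) = -2/(1/380 - 39/22) = -2/(-7399/4180) = -4180/7399*(-2) = 8360/7399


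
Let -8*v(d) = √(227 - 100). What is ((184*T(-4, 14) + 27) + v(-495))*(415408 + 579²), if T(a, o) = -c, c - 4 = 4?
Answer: -1084687805 - 750649*√127/8 ≈ -1.0857e+9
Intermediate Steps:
c = 8 (c = 4 + 4 = 8)
v(d) = -√127/8 (v(d) = -√(227 - 100)/8 = -√127/8)
T(a, o) = -8 (T(a, o) = -1*8 = -8)
((184*T(-4, 14) + 27) + v(-495))*(415408 + 579²) = ((184*(-8) + 27) - √127/8)*(415408 + 579²) = ((-1472 + 27) - √127/8)*(415408 + 335241) = (-1445 - √127/8)*750649 = -1084687805 - 750649*√127/8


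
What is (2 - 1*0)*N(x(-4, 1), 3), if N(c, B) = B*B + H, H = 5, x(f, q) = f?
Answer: 28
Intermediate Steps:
N(c, B) = 5 + B**2 (N(c, B) = B*B + 5 = B**2 + 5 = 5 + B**2)
(2 - 1*0)*N(x(-4, 1), 3) = (2 - 1*0)*(5 + 3**2) = (2 + 0)*(5 + 9) = 2*14 = 28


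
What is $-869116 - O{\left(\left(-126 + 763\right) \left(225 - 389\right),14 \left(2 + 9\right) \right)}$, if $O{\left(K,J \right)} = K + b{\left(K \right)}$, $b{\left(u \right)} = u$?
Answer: $-660180$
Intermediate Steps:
$O{\left(K,J \right)} = 2 K$ ($O{\left(K,J \right)} = K + K = 2 K$)
$-869116 - O{\left(\left(-126 + 763\right) \left(225 - 389\right),14 \left(2 + 9\right) \right)} = -869116 - 2 \left(-126 + 763\right) \left(225 - 389\right) = -869116 - 2 \cdot 637 \left(-164\right) = -869116 - 2 \left(-104468\right) = -869116 - -208936 = -869116 + 208936 = -660180$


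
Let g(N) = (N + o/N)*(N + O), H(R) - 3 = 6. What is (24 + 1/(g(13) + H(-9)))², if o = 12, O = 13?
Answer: 79299025/137641 ≈ 576.13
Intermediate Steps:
H(R) = 9 (H(R) = 3 + 6 = 9)
g(N) = (13 + N)*(N + 12/N) (g(N) = (N + 12/N)*(N + 13) = (N + 12/N)*(13 + N) = (13 + N)*(N + 12/N))
(24 + 1/(g(13) + H(-9)))² = (24 + 1/((12 + 13² + 13*13 + 156/13) + 9))² = (24 + 1/((12 + 169 + 169 + 156*(1/13)) + 9))² = (24 + 1/((12 + 169 + 169 + 12) + 9))² = (24 + 1/(362 + 9))² = (24 + 1/371)² = (8905/371)² = 79299025/137641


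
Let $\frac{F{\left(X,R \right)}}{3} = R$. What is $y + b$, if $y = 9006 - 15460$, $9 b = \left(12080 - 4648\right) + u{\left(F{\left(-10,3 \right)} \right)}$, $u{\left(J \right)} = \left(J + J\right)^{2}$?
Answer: $- \frac{50330}{9} \approx -5592.2$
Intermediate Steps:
$F{\left(X,R \right)} = 3 R$
$u{\left(J \right)} = 4 J^{2}$ ($u{\left(J \right)} = \left(2 J\right)^{2} = 4 J^{2}$)
$b = \frac{7756}{9}$ ($b = \frac{\left(12080 - 4648\right) + 4 \left(3 \cdot 3\right)^{2}}{9} = \frac{7432 + 4 \cdot 9^{2}}{9} = \frac{7432 + 4 \cdot 81}{9} = \frac{7432 + 324}{9} = \frac{1}{9} \cdot 7756 = \frac{7756}{9} \approx 861.78$)
$y = -6454$ ($y = 9006 - 15460 = -6454$)
$y + b = -6454 + \frac{7756}{9} = - \frac{50330}{9}$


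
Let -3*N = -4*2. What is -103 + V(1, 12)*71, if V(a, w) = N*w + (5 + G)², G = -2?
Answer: 2808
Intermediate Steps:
N = 8/3 (N = -(-4)*2/3 = -⅓*(-8) = 8/3 ≈ 2.6667)
V(a, w) = 9 + 8*w/3 (V(a, w) = 8*w/3 + (5 - 2)² = 8*w/3 + 3² = 8*w/3 + 9 = 9 + 8*w/3)
-103 + V(1, 12)*71 = -103 + (9 + (8/3)*12)*71 = -103 + (9 + 32)*71 = -103 + 41*71 = -103 + 2911 = 2808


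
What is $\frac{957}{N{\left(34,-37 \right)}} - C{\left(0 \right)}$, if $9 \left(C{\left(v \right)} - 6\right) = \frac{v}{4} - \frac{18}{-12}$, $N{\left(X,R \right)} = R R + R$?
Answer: $- \frac{2419}{444} \approx -5.4482$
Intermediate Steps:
$N{\left(X,R \right)} = R + R^{2}$ ($N{\left(X,R \right)} = R^{2} + R = R + R^{2}$)
$C{\left(v \right)} = \frac{37}{6} + \frac{v}{36}$ ($C{\left(v \right)} = 6 + \frac{\frac{v}{4} - \frac{18}{-12}}{9} = 6 + \frac{v \frac{1}{4} - - \frac{3}{2}}{9} = 6 + \frac{\frac{v}{4} + \frac{3}{2}}{9} = 6 + \frac{\frac{3}{2} + \frac{v}{4}}{9} = 6 + \left(\frac{1}{6} + \frac{v}{36}\right) = \frac{37}{6} + \frac{v}{36}$)
$\frac{957}{N{\left(34,-37 \right)}} - C{\left(0 \right)} = \frac{957}{\left(-37\right) \left(1 - 37\right)} - \left(\frac{37}{6} + \frac{1}{36} \cdot 0\right) = \frac{957}{\left(-37\right) \left(-36\right)} - \left(\frac{37}{6} + 0\right) = \frac{957}{1332} - \frac{37}{6} = 957 \cdot \frac{1}{1332} - \frac{37}{6} = \frac{319}{444} - \frac{37}{6} = - \frac{2419}{444}$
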